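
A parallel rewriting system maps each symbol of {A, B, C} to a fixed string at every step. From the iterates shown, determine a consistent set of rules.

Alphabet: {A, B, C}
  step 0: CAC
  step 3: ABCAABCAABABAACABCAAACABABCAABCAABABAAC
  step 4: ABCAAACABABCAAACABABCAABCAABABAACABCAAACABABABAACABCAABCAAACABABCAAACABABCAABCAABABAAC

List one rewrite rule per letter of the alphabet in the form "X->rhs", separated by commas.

A->AB, B->CA, C->AAC

  step 3 ⇒ step 4: ABCAABCAABABAACABCAAACABABCAABCAABABAAC ⇒ AB·CA·AAC·AB·AB·CA·AAC·AB·AB·CA·AB·CA·AB·AB·AAC·AB·CA·AAC·AB·AB·AB·AAC·AB·CA·AB·CA·AAC·AB·AB·CA·AAC·AB·AB·CA·AB·CA·AB·AB·AAC
    A ↦ AB
    B ↦ CA
    C ↦ AAC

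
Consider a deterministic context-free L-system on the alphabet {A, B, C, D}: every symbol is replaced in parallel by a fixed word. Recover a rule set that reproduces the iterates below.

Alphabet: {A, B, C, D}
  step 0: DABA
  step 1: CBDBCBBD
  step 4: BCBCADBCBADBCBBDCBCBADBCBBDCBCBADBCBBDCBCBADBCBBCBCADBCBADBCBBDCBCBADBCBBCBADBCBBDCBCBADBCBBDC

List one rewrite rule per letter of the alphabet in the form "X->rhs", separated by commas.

A->BD, B->BCB, C->AD, D->C

  step 0 ⇒ step 1: DABA ⇒ C·BD·BCB·BD
    A ↦ BD
    B ↦ BCB
    D ↦ C
    C ↦ AD  (constrained at step 1)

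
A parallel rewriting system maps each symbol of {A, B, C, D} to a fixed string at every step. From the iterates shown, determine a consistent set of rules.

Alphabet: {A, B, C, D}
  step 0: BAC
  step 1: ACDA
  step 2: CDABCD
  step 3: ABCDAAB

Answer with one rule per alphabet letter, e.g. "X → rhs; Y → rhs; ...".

  step 2 ⇒ step 3: CDABCD ⇒ A·B·CD·A·A·B
    A ↦ CD
    B ↦ A
    C ↦ A
    D ↦ B

A->CD, B->A, C->A, D->B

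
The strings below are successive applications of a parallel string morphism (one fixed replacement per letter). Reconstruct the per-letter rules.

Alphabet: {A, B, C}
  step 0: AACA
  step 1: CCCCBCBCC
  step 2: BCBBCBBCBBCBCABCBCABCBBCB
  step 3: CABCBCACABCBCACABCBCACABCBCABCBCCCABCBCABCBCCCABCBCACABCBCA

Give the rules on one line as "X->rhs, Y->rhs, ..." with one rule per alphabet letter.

A->CC, B->CA, C->BCB

  step 2 ⇒ step 3: BCBBCBBCBBCBCABCBCABCBBCB ⇒ CA·BCB·CA·CA·BCB·CA·CA·BCB·CA·CA·BCB·CA·BCB·CC·CA·BCB·CA·BCB·CC·CA·BCB·CA·CA·BCB·CA
    A ↦ CC
    B ↦ CA
    C ↦ BCB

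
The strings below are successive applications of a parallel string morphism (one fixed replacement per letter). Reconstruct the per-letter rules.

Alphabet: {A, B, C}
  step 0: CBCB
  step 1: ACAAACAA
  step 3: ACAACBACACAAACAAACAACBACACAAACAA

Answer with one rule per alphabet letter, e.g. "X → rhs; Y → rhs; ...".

A->CB, B->AA, C->AC

  step 0 ⇒ step 1: CBCB ⇒ AC·AA·AC·AA
    B ↦ AA
    C ↦ AC
    A ↦ CB  (constrained at step 1)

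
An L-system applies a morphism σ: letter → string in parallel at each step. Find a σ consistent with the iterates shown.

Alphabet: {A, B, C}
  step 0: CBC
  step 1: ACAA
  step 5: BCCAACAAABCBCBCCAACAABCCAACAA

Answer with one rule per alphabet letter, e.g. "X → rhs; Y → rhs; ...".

A->BC, B->CA, C->A

  step 0 ⇒ step 1: CBC ⇒ A·CA·A
    B ↦ CA
    C ↦ A
    A ↦ BC  (constrained at step 1)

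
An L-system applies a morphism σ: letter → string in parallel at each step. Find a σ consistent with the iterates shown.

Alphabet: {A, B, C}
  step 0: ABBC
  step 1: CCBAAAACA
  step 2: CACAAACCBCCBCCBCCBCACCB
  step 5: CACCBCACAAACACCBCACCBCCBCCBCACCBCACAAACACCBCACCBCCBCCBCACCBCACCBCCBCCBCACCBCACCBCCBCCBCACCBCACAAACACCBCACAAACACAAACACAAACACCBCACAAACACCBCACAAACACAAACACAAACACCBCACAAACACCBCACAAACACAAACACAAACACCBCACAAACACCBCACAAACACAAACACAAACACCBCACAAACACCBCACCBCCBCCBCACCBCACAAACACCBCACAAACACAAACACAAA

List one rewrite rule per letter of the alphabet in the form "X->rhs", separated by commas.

  step 1 ⇒ step 2: CCBAAAACA ⇒ CA·CA·AA·CCB·CCB·CCB·CCB·CA·CCB
    A ↦ CCB
    B ↦ AA
    C ↦ CA

A->CCB, B->AA, C->CA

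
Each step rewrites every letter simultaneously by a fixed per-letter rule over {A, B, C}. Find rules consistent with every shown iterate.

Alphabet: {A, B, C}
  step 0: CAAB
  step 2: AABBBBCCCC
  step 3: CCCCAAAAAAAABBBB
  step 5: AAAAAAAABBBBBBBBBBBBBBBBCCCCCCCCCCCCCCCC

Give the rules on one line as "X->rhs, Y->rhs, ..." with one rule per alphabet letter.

A->CC, B->AA, C->B

  step 2 ⇒ step 3: AABBBBCCCC ⇒ CC·CC·AA·AA·AA·AA·B·B·B·B
    A ↦ CC
    B ↦ AA
    C ↦ B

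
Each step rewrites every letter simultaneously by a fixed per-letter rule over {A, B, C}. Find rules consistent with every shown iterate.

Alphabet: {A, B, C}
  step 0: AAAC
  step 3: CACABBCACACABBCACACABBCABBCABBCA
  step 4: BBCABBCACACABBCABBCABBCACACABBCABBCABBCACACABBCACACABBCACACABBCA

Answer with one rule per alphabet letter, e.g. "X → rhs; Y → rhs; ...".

A->CA, B->CA, C->BB

  step 3 ⇒ step 4: CACABBCACACABBCACACABBCABBCABBCA ⇒ BB·CA·BB·CA·CA·CA·BB·CA·BB·CA·BB·CA·CA·CA·BB·CA·BB·CA·BB·CA·CA·CA·BB·CA·CA·CA·BB·CA·CA·CA·BB·CA
    A ↦ CA
    B ↦ CA
    C ↦ BB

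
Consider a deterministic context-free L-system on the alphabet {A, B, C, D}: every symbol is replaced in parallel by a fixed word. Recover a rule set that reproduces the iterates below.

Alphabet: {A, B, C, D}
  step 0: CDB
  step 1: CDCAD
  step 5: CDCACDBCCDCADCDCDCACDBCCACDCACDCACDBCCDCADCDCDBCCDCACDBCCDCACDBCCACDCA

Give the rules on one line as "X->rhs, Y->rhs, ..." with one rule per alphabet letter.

A->BC, B->D, C->CD, D->CA

  step 0 ⇒ step 1: CDB ⇒ CD·CA·D
    B ↦ D
    C ↦ CD
    D ↦ CA
    A ↦ BC  (constrained at step 1)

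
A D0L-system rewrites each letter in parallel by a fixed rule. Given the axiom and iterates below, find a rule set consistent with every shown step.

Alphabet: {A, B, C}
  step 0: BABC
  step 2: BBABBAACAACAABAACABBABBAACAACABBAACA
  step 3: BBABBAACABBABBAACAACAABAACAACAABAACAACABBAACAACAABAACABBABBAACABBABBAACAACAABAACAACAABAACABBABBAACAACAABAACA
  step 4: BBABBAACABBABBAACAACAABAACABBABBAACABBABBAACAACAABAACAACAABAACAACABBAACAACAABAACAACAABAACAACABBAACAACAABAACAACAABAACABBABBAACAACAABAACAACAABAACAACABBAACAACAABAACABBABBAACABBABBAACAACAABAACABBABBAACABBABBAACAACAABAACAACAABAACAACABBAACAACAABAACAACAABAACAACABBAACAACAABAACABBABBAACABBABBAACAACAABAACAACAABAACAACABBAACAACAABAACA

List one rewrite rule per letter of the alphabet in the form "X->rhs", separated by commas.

A->ACA, B->BBA, C->ABA

  step 3 ⇒ step 4: BBABBAACABBABBAACAACAABAACAACAABAACAACABBAACAACAABAACABBABBAACABBABBAACAACAABAACAACAABAACABBABBAACAACAABAACA ⇒ BBA·BBA·ACA·BBA·BBA·ACA·ACA·ABA·ACA·BBA·BBA·ACA·BBA·BBA·ACA·ACA·ABA·ACA·ACA·ABA·ACA·ACA·BBA·ACA·ACA·ABA·ACA·ACA·ABA·ACA·ACA·BBA·ACA·ACA·ABA·ACA·ACA·ABA·ACA·BBA·BBA·ACA·ACA·ABA·ACA·ACA·ABA·ACA·ACA·BBA·ACA·ACA·ABA·ACA·BBA·BBA·ACA·BBA·BBA·ACA·ACA·ABA·ACA·BBA·BBA·ACA·BBA·BBA·ACA·ACA·ABA·ACA·ACA·ABA·ACA·ACA·BBA·ACA·ACA·ABA·ACA·ACA·ABA·ACA·ACA·BBA·ACA·ACA·ABA·ACA·BBA·BBA·ACA·BBA·BBA·ACA·ACA·ABA·ACA·ACA·ABA·ACA·ACA·BBA·ACA·ACA·ABA·ACA
    A ↦ ACA
    B ↦ BBA
    C ↦ ABA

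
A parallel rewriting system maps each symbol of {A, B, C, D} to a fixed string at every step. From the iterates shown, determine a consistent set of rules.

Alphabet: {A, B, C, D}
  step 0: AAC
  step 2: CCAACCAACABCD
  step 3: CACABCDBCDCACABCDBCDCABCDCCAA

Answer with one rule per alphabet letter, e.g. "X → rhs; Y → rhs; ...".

A->BCD, B->C, C->CA, D->A

  step 2 ⇒ step 3: CCAACCAACABCD ⇒ CA·CA·BCD·BCD·CA·CA·BCD·BCD·CA·BCD·C·CA·A
    A ↦ BCD
    B ↦ C
    C ↦ CA
    D ↦ A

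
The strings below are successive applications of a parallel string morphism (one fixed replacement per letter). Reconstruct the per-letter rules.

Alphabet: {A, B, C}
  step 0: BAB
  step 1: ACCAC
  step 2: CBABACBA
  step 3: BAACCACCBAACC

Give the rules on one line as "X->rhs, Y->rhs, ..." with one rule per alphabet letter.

A->C, B->AC, C->BA

  step 2 ⇒ step 3: CBABACBA ⇒ BA·AC·C·AC·C·BA·AC·C
    A ↦ C
    B ↦ AC
    C ↦ BA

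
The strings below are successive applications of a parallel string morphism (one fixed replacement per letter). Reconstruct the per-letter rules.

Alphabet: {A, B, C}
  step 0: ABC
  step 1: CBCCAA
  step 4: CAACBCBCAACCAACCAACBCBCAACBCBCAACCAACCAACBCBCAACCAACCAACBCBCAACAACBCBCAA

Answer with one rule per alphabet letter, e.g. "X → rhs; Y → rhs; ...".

A->CB, B->C, C->CAA

  step 0 ⇒ step 1: ABC ⇒ CB·C·CAA
    A ↦ CB
    B ↦ C
    C ↦ CAA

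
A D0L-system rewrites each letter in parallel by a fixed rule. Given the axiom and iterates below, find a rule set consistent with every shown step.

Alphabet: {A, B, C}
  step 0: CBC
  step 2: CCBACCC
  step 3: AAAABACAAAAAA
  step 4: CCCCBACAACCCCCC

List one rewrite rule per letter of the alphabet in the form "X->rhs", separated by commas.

  step 3 ⇒ step 4: AAAABACAAAAAA ⇒ C·C·C·C·BA·C·AA·C·C·C·C·C·C
    A ↦ C
    B ↦ BA
    C ↦ AA

A->C, B->BA, C->AA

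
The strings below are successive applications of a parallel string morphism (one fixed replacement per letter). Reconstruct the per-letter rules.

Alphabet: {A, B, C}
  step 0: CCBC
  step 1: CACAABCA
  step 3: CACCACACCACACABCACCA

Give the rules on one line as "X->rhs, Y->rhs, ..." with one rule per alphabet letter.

A->C, B->AB, C->CA

  step 0 ⇒ step 1: CCBC ⇒ CA·CA·AB·CA
    B ↦ AB
    C ↦ CA
    A ↦ C  (constrained at step 1)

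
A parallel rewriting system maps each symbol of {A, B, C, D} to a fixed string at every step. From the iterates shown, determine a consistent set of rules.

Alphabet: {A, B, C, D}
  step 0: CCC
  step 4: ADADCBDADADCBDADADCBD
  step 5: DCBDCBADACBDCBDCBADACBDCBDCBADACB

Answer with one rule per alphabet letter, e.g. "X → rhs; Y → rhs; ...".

A->D, B->A, C->AD, D->CB

  step 4 ⇒ step 5: ADADCBDADADCBDADADCBD ⇒ D·CB·D·CB·AD·A·CB·D·CB·D·CB·AD·A·CB·D·CB·D·CB·AD·A·CB
    A ↦ D
    B ↦ A
    C ↦ AD
    D ↦ CB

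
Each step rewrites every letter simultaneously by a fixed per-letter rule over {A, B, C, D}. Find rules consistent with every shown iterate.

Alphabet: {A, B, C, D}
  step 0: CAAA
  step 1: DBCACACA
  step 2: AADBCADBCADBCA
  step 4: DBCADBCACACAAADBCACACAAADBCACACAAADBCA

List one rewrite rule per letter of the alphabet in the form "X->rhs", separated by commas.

  step 1 ⇒ step 2: DBCACACA ⇒ A·A·DB·CA·DB·CA·DB·CA
    A ↦ CA
    B ↦ A
    C ↦ DB
    D ↦ A

A->CA, B->A, C->DB, D->A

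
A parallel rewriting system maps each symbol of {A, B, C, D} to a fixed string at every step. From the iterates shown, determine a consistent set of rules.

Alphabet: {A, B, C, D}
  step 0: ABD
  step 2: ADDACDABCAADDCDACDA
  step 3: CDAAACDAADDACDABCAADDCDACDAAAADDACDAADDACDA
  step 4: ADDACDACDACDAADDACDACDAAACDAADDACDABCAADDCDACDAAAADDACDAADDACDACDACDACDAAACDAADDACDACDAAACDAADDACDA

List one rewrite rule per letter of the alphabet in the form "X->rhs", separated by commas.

  step 3 ⇒ step 4: CDAAACDAADDACDABCAADDCDACDAAAADDACDAADDACDA ⇒ ADD·A·CDA·CDA·CDA·ADD·A·CDA·CDA·A·A·CDA·ADD·A·CDA·BCA·ADD·CDA·CDA·A·A·ADD·A·CDA·ADD·A·CDA·CDA·CDA·CDA·A·A·CDA·ADD·A·CDA·CDA·A·A·CDA·ADD·A·CDA
    A ↦ CDA
    B ↦ BCA
    C ↦ ADD
    D ↦ A

A->CDA, B->BCA, C->ADD, D->A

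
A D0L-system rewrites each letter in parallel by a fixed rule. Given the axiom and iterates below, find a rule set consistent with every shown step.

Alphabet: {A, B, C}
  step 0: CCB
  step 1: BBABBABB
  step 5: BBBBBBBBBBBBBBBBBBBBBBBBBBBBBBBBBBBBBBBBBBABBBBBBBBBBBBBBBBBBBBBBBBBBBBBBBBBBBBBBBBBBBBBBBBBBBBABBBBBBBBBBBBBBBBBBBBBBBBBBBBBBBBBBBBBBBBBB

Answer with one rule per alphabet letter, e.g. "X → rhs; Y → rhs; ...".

  step 0 ⇒ step 1: CCB ⇒ BBA·BBA·BB
    B ↦ BB
    C ↦ BBA
    A ↦ CB  (constrained at step 1)

A->CB, B->BB, C->BBA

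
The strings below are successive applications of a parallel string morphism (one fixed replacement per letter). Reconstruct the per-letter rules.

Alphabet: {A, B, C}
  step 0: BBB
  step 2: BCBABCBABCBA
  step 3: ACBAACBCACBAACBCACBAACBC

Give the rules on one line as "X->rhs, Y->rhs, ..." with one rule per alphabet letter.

A->BC, B->AC, C->BA

  step 2 ⇒ step 3: BCBABCBABCBA ⇒ AC·BA·AC·BC·AC·BA·AC·BC·AC·BA·AC·BC
    A ↦ BC
    B ↦ AC
    C ↦ BA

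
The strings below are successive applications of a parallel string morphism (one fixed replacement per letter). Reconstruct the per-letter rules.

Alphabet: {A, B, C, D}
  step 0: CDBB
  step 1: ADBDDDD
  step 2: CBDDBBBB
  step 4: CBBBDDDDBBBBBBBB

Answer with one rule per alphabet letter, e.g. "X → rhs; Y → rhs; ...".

A->C, B->DD, C->AD, D->B

  step 1 ⇒ step 2: ADBDDDD ⇒ C·B·DD·B·B·B·B
    A ↦ C
    B ↦ DD
    D ↦ B
  step 0 ⇒ step 1: CDBB ⇒ AD·B·DD·DD
    C ↦ AD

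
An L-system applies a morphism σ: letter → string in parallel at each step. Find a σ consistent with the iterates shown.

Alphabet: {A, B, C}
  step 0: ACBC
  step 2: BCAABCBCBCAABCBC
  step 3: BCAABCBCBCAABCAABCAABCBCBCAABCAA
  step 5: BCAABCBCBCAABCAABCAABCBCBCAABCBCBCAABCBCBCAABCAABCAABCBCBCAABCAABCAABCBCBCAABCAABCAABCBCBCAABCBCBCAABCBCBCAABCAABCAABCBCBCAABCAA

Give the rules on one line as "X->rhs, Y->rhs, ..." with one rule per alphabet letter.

A->BC, B->BC, C->AA

  step 2 ⇒ step 3: BCAABCBCBCAABCBC ⇒ BC·AA·BC·BC·BC·AA·BC·AA·BC·AA·BC·BC·BC·AA·BC·AA
    A ↦ BC
    B ↦ BC
    C ↦ AA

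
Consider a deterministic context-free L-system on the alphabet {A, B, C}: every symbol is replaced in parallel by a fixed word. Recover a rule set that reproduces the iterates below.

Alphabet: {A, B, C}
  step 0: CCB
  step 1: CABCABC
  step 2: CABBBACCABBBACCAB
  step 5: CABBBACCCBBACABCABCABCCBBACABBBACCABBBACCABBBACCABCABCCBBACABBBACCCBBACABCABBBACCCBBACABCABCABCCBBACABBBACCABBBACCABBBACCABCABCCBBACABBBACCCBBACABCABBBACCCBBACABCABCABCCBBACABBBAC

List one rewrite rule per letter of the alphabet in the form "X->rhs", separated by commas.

  step 1 ⇒ step 2: CABCABC ⇒ CAB·BBA·C·CAB·BBA·C·CAB
    A ↦ BBA
    B ↦ C
    C ↦ CAB

A->BBA, B->C, C->CAB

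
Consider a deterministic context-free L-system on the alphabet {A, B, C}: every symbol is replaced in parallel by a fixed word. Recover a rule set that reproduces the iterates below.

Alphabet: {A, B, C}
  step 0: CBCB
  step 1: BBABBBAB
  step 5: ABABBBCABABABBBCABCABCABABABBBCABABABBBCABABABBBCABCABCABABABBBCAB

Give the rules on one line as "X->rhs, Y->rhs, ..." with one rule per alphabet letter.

A->C, B->AB, C->BB

  step 0 ⇒ step 1: CBCB ⇒ BB·AB·BB·AB
    B ↦ AB
    C ↦ BB
    A ↦ C  (constrained at step 1)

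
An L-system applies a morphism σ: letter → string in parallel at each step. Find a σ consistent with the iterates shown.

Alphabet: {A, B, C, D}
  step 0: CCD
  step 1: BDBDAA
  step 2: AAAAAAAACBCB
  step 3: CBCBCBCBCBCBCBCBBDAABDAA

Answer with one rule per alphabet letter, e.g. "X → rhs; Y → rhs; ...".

  step 2 ⇒ step 3: AAAAAAAACBCB ⇒ CB·CB·CB·CB·CB·CB·CB·CB·BD·AA·BD·AA
    A ↦ CB
    B ↦ AA
    C ↦ BD
  step 0 ⇒ step 1: CCD ⇒ BD·BD·AA
    D ↦ AA

A->CB, B->AA, C->BD, D->AA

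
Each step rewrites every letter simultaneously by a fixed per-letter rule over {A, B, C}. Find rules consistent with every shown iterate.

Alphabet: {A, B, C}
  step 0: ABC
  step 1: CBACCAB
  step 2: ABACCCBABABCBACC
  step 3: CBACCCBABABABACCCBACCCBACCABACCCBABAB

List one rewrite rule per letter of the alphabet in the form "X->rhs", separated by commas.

  step 2 ⇒ step 3: ABACCCBABABCBACC ⇒ CB·ACC·CB·AB·AB·AB·ACC·CB·ACC·CB·ACC·AB·ACC·CB·AB·AB
    A ↦ CB
    B ↦ ACC
    C ↦ AB

A->CB, B->ACC, C->AB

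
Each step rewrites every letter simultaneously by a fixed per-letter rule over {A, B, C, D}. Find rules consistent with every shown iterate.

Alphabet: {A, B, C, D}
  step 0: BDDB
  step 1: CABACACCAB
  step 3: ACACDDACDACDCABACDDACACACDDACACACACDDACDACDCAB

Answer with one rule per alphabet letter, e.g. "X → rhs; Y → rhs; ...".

  step 0 ⇒ step 1: BDDB ⇒ CAB·AC·AC·CAB
    B ↦ CAB
    D ↦ AC
    A ↦ ACD  (constrained at step 1)
    C ↦ D  (constrained at step 1)

A->ACD, B->CAB, C->D, D->AC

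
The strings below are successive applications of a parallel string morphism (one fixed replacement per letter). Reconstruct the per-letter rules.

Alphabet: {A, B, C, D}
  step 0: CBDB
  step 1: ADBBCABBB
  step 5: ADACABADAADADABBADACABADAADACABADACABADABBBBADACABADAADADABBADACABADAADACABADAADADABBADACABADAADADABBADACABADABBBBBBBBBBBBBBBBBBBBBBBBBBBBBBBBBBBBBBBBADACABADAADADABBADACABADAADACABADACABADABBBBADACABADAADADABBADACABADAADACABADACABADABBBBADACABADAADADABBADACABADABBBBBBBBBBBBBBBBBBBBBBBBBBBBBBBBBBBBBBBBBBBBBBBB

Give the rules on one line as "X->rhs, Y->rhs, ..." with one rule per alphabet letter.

  step 0 ⇒ step 1: CBDB ⇒ AD·BB·CAB·BB
    B ↦ BB
    C ↦ AD
    D ↦ CAB
    A ↦ ADA  (constrained at step 1)

A->ADA, B->BB, C->AD, D->CAB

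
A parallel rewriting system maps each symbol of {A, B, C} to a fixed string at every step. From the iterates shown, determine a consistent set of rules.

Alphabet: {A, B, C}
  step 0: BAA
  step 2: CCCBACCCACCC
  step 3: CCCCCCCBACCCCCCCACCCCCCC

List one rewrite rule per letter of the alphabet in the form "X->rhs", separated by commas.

A->AC, B->CB, C->CC

  step 2 ⇒ step 3: CCCBACCCACCC ⇒ CC·CC·CC·CB·AC·CC·CC·CC·AC·CC·CC·CC
    A ↦ AC
    B ↦ CB
    C ↦ CC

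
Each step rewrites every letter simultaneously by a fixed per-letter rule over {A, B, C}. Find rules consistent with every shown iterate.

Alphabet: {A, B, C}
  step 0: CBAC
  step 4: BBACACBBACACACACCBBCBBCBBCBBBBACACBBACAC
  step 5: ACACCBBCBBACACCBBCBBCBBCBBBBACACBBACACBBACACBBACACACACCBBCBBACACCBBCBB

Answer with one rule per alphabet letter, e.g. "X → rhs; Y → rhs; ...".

  step 4 ⇒ step 5: BBACACBBACACACACCBBCBBCBBCBBBBACACBBACAC ⇒ AC·AC·C·BB·C·BB·AC·AC·C·BB·C·BB·C·BB·C·BB·BB·AC·AC·BB·AC·AC·BB·AC·AC·BB·AC·AC·AC·AC·C·BB·C·BB·AC·AC·C·BB·C·BB
    A ↦ C
    B ↦ AC
    C ↦ BB

A->C, B->AC, C->BB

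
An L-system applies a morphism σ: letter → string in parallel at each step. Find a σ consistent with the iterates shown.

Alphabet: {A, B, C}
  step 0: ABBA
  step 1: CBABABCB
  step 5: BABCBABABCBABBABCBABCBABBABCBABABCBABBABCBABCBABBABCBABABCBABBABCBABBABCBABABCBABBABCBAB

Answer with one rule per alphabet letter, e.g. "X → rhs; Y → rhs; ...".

  step 0 ⇒ step 1: ABBA ⇒ CB·AB·AB·CB
    A ↦ CB
    B ↦ AB
    C ↦ B  (constrained at step 1)

A->CB, B->AB, C->B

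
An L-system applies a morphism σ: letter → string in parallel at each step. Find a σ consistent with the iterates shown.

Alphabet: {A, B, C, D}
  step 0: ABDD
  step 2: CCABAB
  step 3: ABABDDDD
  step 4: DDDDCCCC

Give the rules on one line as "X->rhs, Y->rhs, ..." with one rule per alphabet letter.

A->D, B->D, C->AB, D->C

  step 3 ⇒ step 4: ABABDDDD ⇒ D·D·D·D·C·C·C·C
    A ↦ D
    B ↦ D
    D ↦ C
  step 2 ⇒ step 3: CCABAB ⇒ AB·AB·D·D·D·D
    C ↦ AB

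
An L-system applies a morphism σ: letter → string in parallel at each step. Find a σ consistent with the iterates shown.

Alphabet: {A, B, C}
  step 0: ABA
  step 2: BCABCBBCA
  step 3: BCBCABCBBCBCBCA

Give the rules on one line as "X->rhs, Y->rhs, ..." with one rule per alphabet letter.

  step 2 ⇒ step 3: BCABCBBCA ⇒ BC·B·CA·BC·B·BC·BC·B·CA
    A ↦ CA
    B ↦ BC
    C ↦ B

A->CA, B->BC, C->B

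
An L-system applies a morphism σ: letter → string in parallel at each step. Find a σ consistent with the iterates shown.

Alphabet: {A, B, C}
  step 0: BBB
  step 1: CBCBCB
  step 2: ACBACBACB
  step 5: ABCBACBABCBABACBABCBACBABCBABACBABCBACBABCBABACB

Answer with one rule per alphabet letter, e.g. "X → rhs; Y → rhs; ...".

A->AB, B->CB, C->A

  step 1 ⇒ step 2: CBCBCB ⇒ A·CB·A·CB·A·CB
    B ↦ CB
    C ↦ A
    A ↦ AB  (constrained at step 2)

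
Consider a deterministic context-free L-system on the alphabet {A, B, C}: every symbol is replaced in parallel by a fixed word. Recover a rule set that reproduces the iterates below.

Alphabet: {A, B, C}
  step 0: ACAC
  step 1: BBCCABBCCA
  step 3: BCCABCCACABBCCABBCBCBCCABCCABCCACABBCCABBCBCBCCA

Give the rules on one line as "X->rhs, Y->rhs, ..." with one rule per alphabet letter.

A->BBC, B->BC, C->CA

  step 0 ⇒ step 1: ACAC ⇒ BBC·CA·BBC·CA
    A ↦ BBC
    C ↦ CA
    B ↦ BC  (constrained at step 1)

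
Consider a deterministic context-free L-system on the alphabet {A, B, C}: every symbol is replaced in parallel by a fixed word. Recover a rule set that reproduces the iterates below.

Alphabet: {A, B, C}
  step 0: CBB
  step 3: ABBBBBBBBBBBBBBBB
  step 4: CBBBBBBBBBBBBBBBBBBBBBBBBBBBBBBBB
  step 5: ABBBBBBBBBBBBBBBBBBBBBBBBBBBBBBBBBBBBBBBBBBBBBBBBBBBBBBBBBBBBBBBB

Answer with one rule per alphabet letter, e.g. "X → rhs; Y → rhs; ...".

A->C, B->BB, C->A

  step 4 ⇒ step 5: CBBBBBBBBBBBBBBBBBBBBBBBBBBBBBBBB ⇒ A·BB·BB·BB·BB·BB·BB·BB·BB·BB·BB·BB·BB·BB·BB·BB·BB·BB·BB·BB·BB·BB·BB·BB·BB·BB·BB·BB·BB·BB·BB·BB·BB
    B ↦ BB
    C ↦ A
  step 3 ⇒ step 4: ABBBBBBBBBBBBBBBB ⇒ C·BB·BB·BB·BB·BB·BB·BB·BB·BB·BB·BB·BB·BB·BB·BB·BB
    A ↦ C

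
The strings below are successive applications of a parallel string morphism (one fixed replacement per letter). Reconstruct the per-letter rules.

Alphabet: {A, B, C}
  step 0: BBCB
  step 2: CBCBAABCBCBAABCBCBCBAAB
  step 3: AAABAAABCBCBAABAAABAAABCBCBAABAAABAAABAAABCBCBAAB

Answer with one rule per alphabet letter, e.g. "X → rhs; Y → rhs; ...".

  step 2 ⇒ step 3: CBCBAABCBCBAABCBCBCBAAB ⇒ A·AAB·A·AAB·CB·CB·AAB·A·AAB·A·AAB·CB·CB·AAB·A·AAB·A·AAB·A·AAB·CB·CB·AAB
    A ↦ CB
    B ↦ AAB
    C ↦ A

A->CB, B->AAB, C->A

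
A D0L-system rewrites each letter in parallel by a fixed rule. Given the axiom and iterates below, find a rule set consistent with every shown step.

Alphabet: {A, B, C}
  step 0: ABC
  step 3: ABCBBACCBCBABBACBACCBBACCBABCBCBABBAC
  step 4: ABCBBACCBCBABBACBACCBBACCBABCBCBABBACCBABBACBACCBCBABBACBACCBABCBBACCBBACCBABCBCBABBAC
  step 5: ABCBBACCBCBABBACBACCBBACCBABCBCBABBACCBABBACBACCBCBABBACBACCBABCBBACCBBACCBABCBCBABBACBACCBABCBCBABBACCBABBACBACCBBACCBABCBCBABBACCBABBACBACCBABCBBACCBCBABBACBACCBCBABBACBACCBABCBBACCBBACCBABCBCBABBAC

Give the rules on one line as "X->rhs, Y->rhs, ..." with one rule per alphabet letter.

  step 4 ⇒ step 5: ABCBBACCBCBABBACBACCBBACCBABCBCBABBACCBABBACBACCBCBABBACBACCBABCBBACCBBACCBABCBCBABBAC ⇒ AB·CB·BAC·CB·CB·AB·BAC·BAC·CB·BAC·CB·AB·CB·CB·AB·BAC·CB·AB·BAC·BAC·CB·CB·AB·BAC·BAC·CB·AB·CB·BAC·CB·BAC·CB·AB·CB·CB·AB·BAC·BAC·CB·AB·CB·CB·AB·BAC·CB·AB·BAC·BAC·CB·BAC·CB·AB·CB·CB·AB·BAC·CB·AB·BAC·BAC·CB·AB·CB·BAC·CB·CB·AB·BAC·BAC·CB·CB·AB·BAC·BAC·CB·AB·CB·BAC·CB·BAC·CB·AB·CB·CB·AB·BAC
    A ↦ AB
    B ↦ CB
    C ↦ BAC

A->AB, B->CB, C->BAC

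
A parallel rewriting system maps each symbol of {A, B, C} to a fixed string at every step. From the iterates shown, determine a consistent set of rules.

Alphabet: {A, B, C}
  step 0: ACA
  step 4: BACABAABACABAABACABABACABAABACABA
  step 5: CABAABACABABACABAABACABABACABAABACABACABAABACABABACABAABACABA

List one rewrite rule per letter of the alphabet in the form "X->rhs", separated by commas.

  step 4 ⇒ step 5: BACABAABACABAABACABABACABAABACABA ⇒ CA·BA·A·BA·CA·BA·BA·CA·BA·A·BA·CA·BA·BA·CA·BA·A·BA·CA·BA·CA·BA·A·BA·CA·BA·BA·CA·BA·A·BA·CA·BA
    A ↦ BA
    B ↦ CA
    C ↦ A

A->BA, B->CA, C->A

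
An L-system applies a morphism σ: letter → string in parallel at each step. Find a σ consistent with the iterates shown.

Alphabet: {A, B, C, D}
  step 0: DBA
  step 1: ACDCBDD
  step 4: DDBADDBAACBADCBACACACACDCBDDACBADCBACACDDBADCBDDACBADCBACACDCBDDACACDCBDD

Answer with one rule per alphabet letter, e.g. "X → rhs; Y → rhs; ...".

A->DD, B->DCB, C->BA, D->AC

  step 0 ⇒ step 1: DBA ⇒ AC·DCB·DD
    A ↦ DD
    B ↦ DCB
    D ↦ AC
    C ↦ BA  (constrained at step 1)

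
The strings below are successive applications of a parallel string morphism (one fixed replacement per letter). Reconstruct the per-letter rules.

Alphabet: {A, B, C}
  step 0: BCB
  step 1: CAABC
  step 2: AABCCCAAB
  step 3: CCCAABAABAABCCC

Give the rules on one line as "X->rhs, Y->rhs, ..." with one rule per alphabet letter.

A->C, B->C, C->AAB

  step 2 ⇒ step 3: AABCCCAAB ⇒ C·C·C·AAB·AAB·AAB·C·C·C
    A ↦ C
    B ↦ C
    C ↦ AAB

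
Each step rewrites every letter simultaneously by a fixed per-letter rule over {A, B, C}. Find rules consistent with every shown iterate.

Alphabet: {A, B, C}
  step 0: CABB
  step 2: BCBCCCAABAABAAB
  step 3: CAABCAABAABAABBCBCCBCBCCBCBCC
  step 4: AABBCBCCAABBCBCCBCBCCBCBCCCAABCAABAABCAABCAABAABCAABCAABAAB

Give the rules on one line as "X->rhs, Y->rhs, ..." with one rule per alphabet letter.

  step 3 ⇒ step 4: CAABCAABAABAABBCBCCBCBCCBCBCC ⇒ AAB·BC·BC·C·AAB·BC·BC·C·BC·BC·C·BC·BC·C·C·AAB·C·AAB·AAB·C·AAB·C·AAB·AAB·C·AAB·C·AAB·AAB
    A ↦ BC
    B ↦ C
    C ↦ AAB

A->BC, B->C, C->AAB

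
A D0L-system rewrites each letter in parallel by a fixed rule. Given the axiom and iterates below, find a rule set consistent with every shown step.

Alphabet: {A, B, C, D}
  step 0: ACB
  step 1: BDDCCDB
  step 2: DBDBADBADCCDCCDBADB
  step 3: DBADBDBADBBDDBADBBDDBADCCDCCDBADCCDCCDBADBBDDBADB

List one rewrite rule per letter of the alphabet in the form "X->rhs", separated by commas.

A->BD, B->DB, C->DCC, D->DBA

  step 2 ⇒ step 3: DBDBADBADCCDCCDBADB ⇒ DBA·DB·DBA·DB·BD·DBA·DB·BD·DBA·DCC·DCC·DBA·DCC·DCC·DBA·DB·BD·DBA·DB
    A ↦ BD
    B ↦ DB
    C ↦ DCC
    D ↦ DBA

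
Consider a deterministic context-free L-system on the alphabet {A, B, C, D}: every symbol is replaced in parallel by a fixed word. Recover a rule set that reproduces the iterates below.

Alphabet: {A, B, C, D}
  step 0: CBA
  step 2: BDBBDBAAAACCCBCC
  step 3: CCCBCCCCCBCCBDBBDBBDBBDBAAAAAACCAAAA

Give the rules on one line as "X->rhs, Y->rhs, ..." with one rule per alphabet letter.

A->BDB, B->CC, C->AA, D->CB

  step 2 ⇒ step 3: BDBBDBAAAACCCBCC ⇒ CC·CB·CC·CC·CB·CC·BDB·BDB·BDB·BDB·AA·AA·AA·CC·AA·AA
    A ↦ BDB
    B ↦ CC
    C ↦ AA
    D ↦ CB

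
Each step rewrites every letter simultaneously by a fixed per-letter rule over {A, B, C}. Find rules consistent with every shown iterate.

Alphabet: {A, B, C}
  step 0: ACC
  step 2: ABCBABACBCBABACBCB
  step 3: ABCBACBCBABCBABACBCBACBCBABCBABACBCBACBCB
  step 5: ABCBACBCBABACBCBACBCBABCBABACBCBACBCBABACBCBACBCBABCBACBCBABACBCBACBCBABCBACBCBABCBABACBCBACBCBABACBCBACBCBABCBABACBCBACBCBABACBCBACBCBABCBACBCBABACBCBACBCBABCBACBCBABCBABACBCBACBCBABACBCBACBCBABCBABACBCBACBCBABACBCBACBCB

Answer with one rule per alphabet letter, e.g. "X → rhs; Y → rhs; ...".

  step 2 ⇒ step 3: ABCBABACBCBABACBCB ⇒ AB·CB·ACB·CB·AB·CB·AB·ACB·CB·ACB·CB·AB·CB·AB·ACB·CB·ACB·CB
    A ↦ AB
    B ↦ CB
    C ↦ ACB

A->AB, B->CB, C->ACB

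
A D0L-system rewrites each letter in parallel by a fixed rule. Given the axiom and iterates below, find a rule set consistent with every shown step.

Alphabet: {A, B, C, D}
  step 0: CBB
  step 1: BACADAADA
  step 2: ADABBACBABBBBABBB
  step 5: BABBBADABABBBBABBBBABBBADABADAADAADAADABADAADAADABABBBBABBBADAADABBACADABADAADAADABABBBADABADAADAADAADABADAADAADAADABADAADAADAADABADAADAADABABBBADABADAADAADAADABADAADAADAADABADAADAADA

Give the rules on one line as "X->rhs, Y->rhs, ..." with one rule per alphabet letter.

  step 1 ⇒ step 2: BACADAADA ⇒ ADA·B·BAC·B·ABB·B·B·ABB·B
    A ↦ B
    B ↦ ADA
    C ↦ BAC
    D ↦ ABB

A->B, B->ADA, C->BAC, D->ABB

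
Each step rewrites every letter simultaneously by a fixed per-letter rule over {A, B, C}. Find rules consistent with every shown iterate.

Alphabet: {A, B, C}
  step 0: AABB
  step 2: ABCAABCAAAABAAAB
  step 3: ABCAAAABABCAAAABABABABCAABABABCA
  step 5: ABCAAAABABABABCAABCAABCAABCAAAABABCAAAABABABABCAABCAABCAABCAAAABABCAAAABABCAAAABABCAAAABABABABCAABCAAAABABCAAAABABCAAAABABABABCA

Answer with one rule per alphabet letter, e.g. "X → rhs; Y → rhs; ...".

A->AB, B->CA, C->AA

  step 2 ⇒ step 3: ABCAABCAAAABAAAB ⇒ AB·CA·AA·AB·AB·CA·AA·AB·AB·AB·AB·CA·AB·AB·AB·CA
    A ↦ AB
    B ↦ CA
    C ↦ AA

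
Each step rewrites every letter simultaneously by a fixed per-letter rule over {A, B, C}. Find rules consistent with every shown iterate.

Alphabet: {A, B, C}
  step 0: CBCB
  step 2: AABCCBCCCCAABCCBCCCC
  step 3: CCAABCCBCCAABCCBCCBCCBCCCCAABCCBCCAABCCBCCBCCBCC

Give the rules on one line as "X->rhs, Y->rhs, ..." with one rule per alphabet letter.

A->C, B->AA, C->BCC

  step 2 ⇒ step 3: AABCCBCCCCAABCCBCCCC ⇒ C·C·AA·BCC·BCC·AA·BCC·BCC·BCC·BCC·C·C·AA·BCC·BCC·AA·BCC·BCC·BCC·BCC
    A ↦ C
    B ↦ AA
    C ↦ BCC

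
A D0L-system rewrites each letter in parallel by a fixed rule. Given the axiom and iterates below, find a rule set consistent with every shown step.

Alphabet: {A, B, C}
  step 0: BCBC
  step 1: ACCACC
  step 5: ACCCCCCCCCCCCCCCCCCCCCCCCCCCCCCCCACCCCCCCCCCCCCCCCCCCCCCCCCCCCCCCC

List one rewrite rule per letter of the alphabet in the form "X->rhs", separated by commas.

  step 0 ⇒ step 1: BCBC ⇒ A·CC·A·CC
    B ↦ A
    C ↦ CC
    A ↦ B  (constrained at step 1)

A->B, B->A, C->CC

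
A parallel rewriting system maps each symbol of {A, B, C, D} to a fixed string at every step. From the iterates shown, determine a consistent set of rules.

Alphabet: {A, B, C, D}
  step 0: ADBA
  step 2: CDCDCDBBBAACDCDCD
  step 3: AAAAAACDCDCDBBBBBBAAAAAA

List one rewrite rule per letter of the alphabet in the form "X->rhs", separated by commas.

A->BBB, B->CD, C->A, D->A

  step 2 ⇒ step 3: CDCDCDBBBAACDCDCD ⇒ A·A·A·A·A·A·CD·CD·CD·BBB·BBB·A·A·A·A·A·A
    A ↦ BBB
    B ↦ CD
    C ↦ A
    D ↦ A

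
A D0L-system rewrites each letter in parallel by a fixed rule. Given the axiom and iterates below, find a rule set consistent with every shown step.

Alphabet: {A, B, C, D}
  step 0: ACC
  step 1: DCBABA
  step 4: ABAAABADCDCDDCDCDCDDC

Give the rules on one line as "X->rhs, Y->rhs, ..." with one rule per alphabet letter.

A->DC, B->D, C->BA, D->A

  step 0 ⇒ step 1: ACC ⇒ DC·BA·BA
    A ↦ DC
    C ↦ BA
    B ↦ D  (constrained at step 1)
    D ↦ A  (constrained at step 1)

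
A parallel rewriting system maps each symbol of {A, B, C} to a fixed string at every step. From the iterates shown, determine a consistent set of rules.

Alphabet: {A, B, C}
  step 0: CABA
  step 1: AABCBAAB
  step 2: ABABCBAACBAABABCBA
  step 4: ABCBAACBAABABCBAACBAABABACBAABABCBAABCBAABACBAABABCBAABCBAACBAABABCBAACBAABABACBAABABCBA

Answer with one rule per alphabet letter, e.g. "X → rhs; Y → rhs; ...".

  step 1 ⇒ step 2: AABCBAAB ⇒ AB·AB·CBA·A·CBA·AB·AB·CBA
    A ↦ AB
    B ↦ CBA
    C ↦ A

A->AB, B->CBA, C->A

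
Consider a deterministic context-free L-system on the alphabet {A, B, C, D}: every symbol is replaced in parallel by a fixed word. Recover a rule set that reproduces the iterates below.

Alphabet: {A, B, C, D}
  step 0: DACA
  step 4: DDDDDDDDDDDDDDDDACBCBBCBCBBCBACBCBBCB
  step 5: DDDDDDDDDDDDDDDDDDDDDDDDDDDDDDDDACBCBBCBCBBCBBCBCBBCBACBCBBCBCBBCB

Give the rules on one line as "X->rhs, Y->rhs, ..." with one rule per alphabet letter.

A->AC, B->CB, C->B, D->DD

  step 4 ⇒ step 5: DDDDDDDDDDDDDDDDACBCBBCBCBBCBACBCBBCB ⇒ DD·DD·DD·DD·DD·DD·DD·DD·DD·DD·DD·DD·DD·DD·DD·DD·AC·B·CB·B·CB·CB·B·CB·B·CB·CB·B·CB·AC·B·CB·B·CB·CB·B·CB
    A ↦ AC
    B ↦ CB
    C ↦ B
    D ↦ DD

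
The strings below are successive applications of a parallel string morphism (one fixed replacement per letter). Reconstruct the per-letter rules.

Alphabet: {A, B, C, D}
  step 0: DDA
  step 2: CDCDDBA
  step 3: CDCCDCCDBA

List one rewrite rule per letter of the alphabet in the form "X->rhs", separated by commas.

A->BA, B->D, C->CD, D->C

  step 2 ⇒ step 3: CDCDDBA ⇒ CD·C·CD·C·C·D·BA
    A ↦ BA
    B ↦ D
    C ↦ CD
    D ↦ C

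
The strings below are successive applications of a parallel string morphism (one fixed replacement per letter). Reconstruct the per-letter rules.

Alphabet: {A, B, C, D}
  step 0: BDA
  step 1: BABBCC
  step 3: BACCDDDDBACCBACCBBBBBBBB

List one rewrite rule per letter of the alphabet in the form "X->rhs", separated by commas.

  step 0 ⇒ step 1: BDA ⇒ BA·BB·CC
    A ↦ CC
    B ↦ BA
    D ↦ BB
    C ↦ DD  (constrained at step 1)

A->CC, B->BA, C->DD, D->BB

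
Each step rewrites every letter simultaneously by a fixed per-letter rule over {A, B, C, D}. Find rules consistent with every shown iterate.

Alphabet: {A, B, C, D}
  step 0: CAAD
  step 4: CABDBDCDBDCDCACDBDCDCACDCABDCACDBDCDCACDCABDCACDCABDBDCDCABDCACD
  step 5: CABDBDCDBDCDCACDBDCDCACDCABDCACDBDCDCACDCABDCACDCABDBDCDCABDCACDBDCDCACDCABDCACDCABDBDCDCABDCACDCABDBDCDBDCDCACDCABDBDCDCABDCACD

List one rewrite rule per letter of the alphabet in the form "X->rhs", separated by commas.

A->BD, B->BD, C->CA, D->CD

  step 4 ⇒ step 5: CABDBDCDBDCDCACDBDCDCACDCABDCACDBDCDCACDCABDCACDCABDBDCDCABDCACD ⇒ CA·BD·BD·CD·BD·CD·CA·CD·BD·CD·CA·CD·CA·BD·CA·CD·BD·CD·CA·CD·CA·BD·CA·CD·CA·BD·BD·CD·CA·BD·CA·CD·BD·CD·CA·CD·CA·BD·CA·CD·CA·BD·BD·CD·CA·BD·CA·CD·CA·BD·BD·CD·BD·CD·CA·CD·CA·BD·BD·CD·CA·BD·CA·CD
    A ↦ BD
    B ↦ BD
    C ↦ CA
    D ↦ CD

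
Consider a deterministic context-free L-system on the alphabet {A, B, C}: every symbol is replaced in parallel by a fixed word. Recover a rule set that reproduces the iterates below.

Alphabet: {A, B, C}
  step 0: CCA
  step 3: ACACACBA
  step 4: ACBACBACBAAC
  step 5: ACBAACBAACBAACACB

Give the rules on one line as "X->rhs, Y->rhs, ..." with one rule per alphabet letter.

  step 4 ⇒ step 5: ACBACBACBAAC ⇒ AC·B·A·AC·B·A·AC·B·A·AC·AC·B
    A ↦ AC
    B ↦ A
    C ↦ B

A->AC, B->A, C->B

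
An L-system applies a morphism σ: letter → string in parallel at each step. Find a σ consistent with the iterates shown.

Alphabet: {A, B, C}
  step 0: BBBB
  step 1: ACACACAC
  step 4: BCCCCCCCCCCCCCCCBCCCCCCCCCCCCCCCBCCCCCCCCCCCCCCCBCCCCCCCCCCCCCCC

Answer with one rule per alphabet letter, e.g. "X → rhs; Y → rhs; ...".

  step 0 ⇒ step 1: BBBB ⇒ AC·AC·AC·AC
    B ↦ AC
    A ↦ BC  (constrained at step 1)
    C ↦ CC  (constrained at step 1)

A->BC, B->AC, C->CC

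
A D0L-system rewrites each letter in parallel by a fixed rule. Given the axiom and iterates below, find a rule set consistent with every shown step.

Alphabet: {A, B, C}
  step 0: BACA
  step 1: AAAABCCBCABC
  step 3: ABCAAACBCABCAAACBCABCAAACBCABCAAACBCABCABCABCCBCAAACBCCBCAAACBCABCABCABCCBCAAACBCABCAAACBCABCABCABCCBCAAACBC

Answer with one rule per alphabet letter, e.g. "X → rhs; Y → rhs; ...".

  step 0 ⇒ step 1: BACA ⇒ AAA·ABC·CBC·ABC
    A ↦ ABC
    B ↦ AAA
    C ↦ CBC

A->ABC, B->AAA, C->CBC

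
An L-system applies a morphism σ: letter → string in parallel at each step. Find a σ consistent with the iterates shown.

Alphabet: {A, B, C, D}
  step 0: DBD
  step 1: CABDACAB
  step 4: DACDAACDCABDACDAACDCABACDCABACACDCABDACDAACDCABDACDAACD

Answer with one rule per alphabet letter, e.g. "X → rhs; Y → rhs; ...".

A->AC, B->DA, C->D, D->CAB

  step 0 ⇒ step 1: DBD ⇒ CAB·DA·CAB
    B ↦ DA
    D ↦ CAB
    A ↦ AC  (constrained at step 1)
    C ↦ D  (constrained at step 1)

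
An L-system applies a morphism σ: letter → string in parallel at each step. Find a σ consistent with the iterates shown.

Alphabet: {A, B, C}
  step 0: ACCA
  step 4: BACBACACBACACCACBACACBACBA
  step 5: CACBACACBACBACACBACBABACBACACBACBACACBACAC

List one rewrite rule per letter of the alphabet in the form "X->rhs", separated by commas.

  step 4 ⇒ step 5: BACBACACBACACCACBACACBACBA ⇒ CA·C·BA·CA·C·BA·C·BA·CA·C·BA·C·BA·BA·C·BA·CA·C·BA·C·BA·CA·C·BA·CA·C
    A ↦ C
    B ↦ CA
    C ↦ BA

A->C, B->CA, C->BA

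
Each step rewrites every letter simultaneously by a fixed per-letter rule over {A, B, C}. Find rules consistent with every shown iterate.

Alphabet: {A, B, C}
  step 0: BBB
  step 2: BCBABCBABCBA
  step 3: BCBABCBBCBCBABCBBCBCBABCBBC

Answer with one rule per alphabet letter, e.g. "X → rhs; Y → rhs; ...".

  step 2 ⇒ step 3: BCBABCBABCBA ⇒ BC·BA·BC·BBC·BC·BA·BC·BBC·BC·BA·BC·BBC
    A ↦ BBC
    B ↦ BC
    C ↦ BA

A->BBC, B->BC, C->BA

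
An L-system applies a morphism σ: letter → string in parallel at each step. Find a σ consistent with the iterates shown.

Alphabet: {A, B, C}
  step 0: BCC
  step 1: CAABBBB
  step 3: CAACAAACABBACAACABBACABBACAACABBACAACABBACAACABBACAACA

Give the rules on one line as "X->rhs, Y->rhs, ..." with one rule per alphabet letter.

  step 0 ⇒ step 1: BCC ⇒ CAA·BB·BB
    B ↦ CAA
    C ↦ BB
    A ↦ ACA  (constrained at step 1)

A->ACA, B->CAA, C->BB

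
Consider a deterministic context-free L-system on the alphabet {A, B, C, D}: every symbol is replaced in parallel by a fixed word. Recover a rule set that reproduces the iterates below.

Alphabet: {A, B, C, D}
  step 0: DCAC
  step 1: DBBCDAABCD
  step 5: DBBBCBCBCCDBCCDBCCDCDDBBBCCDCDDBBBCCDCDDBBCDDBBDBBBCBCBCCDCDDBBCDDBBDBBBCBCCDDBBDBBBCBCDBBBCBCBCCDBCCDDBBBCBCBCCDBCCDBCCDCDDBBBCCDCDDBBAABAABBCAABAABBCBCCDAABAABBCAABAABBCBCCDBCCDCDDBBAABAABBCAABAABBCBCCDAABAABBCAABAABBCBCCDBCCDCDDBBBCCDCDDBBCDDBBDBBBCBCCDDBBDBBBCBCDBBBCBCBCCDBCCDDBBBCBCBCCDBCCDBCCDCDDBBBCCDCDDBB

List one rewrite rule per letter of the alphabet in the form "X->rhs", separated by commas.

A->AAB, B->BC, C->CD, D->DBB

  step 0 ⇒ step 1: DCAC ⇒ DBB·CD·AAB·CD
    A ↦ AAB
    C ↦ CD
    D ↦ DBB
    B ↦ BC  (constrained at step 1)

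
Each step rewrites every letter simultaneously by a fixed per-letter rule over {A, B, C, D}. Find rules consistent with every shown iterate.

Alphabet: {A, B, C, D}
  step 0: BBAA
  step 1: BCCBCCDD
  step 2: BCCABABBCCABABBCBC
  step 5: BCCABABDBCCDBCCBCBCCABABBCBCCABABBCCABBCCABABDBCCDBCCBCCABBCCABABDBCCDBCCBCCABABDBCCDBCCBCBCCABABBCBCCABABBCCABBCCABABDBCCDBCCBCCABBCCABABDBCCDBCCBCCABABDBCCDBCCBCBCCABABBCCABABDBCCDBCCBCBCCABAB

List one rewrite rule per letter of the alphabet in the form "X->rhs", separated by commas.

A->D, B->BCC, C->AB, D->BC

  step 1 ⇒ step 2: BCCBCCDD ⇒ BCC·AB·AB·BCC·AB·AB·BC·BC
    B ↦ BCC
    C ↦ AB
    D ↦ BC
  step 0 ⇒ step 1: BBAA ⇒ BCC·BCC·D·D
    A ↦ D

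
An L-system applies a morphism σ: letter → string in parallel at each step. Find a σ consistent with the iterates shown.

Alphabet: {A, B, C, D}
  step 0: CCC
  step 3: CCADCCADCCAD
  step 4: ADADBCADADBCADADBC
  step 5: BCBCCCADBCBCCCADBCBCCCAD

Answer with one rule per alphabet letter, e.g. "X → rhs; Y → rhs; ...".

A->B, B->CC, C->AD, D->C

  step 4 ⇒ step 5: ADADBCADADBCADADBC ⇒ B·C·B·C·CC·AD·B·C·B·C·CC·AD·B·C·B·C·CC·AD
    A ↦ B
    B ↦ CC
    C ↦ AD
    D ↦ C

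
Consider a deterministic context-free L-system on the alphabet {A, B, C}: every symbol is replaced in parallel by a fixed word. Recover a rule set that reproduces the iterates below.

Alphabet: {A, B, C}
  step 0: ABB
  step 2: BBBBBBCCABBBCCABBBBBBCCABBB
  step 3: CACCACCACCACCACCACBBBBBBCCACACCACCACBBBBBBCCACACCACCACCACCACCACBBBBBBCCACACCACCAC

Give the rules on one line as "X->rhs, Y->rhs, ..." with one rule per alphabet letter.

A->CCA, B->CAC, C->BBB

  step 2 ⇒ step 3: BBBBBBCCABBBCCABBBBBBCCABBB ⇒ CAC·CAC·CAC·CAC·CAC·CAC·BBB·BBB·CCA·CAC·CAC·CAC·BBB·BBB·CCA·CAC·CAC·CAC·CAC·CAC·CAC·BBB·BBB·CCA·CAC·CAC·CAC
    A ↦ CCA
    B ↦ CAC
    C ↦ BBB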